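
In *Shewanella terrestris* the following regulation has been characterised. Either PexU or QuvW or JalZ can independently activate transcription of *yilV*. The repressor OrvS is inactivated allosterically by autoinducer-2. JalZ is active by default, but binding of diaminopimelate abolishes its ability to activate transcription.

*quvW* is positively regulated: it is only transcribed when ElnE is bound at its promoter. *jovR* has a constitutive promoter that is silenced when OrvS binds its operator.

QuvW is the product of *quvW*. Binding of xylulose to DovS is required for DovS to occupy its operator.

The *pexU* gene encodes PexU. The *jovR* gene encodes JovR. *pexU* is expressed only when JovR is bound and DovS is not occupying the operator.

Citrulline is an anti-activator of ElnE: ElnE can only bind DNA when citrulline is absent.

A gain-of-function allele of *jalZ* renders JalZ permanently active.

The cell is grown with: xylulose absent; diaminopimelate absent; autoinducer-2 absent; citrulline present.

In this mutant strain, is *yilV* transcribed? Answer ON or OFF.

Xylulose is absent, so DovS is inactive.
Autoinducer-2 is absent, so OrvS is active.
With repressor OrvS bound, *jovR* is not transcribed.
So JovR is not produced.
Required activator JovR is absent, so *pexU* is not transcribed.
So PexU is not produced.
Citrulline is present, so ElnE is inactive.
Required activator ElnE is absent, so *quvW* is not transcribed.
So QuvW is not produced.
JalZ is constitutively active in this strain.
Activator JalZ is present, so *yilV* is transcribed.

ON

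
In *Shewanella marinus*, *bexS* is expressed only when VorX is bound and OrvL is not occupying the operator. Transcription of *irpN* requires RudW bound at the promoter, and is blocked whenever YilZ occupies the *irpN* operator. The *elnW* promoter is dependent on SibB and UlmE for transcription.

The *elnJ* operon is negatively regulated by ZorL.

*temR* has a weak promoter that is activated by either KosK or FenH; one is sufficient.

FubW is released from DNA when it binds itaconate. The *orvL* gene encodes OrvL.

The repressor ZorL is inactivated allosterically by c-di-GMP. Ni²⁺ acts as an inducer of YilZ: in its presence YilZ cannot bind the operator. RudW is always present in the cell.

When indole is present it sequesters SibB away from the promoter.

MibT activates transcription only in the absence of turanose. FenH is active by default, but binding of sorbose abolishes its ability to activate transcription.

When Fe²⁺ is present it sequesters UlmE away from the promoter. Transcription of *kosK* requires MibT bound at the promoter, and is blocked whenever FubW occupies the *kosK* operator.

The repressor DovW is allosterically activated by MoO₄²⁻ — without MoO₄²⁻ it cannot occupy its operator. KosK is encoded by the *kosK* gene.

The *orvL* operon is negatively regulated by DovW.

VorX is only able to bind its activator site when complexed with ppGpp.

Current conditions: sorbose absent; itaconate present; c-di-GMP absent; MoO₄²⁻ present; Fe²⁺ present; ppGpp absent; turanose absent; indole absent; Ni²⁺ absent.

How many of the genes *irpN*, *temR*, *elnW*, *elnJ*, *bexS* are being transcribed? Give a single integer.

1

Ni²⁺ is absent, so YilZ is active.
RudW is produced constitutively and is active.
With repressor YilZ bound, *irpN* is not transcribed.
→ *irpN* is OFF.
Turanose is absent, so MibT is active.
Itaconate is present, so FubW is inactive.
No repressor is bound and MibT is active, so *kosK* is transcribed.
So KosK is produced and active.
Sorbose is absent, so FenH is active.
Activator KosK is present, so *temR* is transcribed.
→ *temR* is ON.
Indole is absent, so SibB is active.
Fe²⁺ is present, so UlmE is inactive.
Required activator UlmE is absent, so *elnW* is not transcribed.
→ *elnW* is OFF.
c-di-GMP is absent, so ZorL is active.
With repressor ZorL bound, *elnJ* is not transcribed.
→ *elnJ* is OFF.
ppGpp is absent, so VorX is inactive.
MoO₄²⁻ is present, so DovW is active.
With repressor DovW bound, *orvL* is not transcribed.
So OrvL is not produced.
Required activator VorX is absent, so *bexS* is not transcribed.
→ *bexS* is OFF.
1 of the 5 genes is transcribed.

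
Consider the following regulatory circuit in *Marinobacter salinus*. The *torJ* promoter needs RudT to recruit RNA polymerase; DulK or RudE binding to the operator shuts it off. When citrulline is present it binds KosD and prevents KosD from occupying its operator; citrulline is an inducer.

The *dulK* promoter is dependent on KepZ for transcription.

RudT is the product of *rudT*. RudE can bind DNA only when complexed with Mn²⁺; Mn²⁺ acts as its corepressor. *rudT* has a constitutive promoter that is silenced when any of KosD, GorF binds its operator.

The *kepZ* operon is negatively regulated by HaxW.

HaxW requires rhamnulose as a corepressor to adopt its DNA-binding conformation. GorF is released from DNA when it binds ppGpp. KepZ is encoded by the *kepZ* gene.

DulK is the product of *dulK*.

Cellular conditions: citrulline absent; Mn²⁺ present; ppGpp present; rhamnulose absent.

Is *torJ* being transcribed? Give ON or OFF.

OFF

Citrulline is absent, so KosD is active.
ppGpp is present, so GorF is inactive.
With repressor KosD bound, *rudT* is not transcribed.
So RudT is not produced.
Rhamnulose is absent, so HaxW is inactive.
With no repressor bound, *kepZ* is transcribed.
So KepZ is produced and active.
No repressor is bound and KepZ is active, so *dulK* is transcribed.
So DulK is produced and active.
Mn²⁺ is present, so RudE is active.
With repressor DulK bound, *torJ* is not transcribed.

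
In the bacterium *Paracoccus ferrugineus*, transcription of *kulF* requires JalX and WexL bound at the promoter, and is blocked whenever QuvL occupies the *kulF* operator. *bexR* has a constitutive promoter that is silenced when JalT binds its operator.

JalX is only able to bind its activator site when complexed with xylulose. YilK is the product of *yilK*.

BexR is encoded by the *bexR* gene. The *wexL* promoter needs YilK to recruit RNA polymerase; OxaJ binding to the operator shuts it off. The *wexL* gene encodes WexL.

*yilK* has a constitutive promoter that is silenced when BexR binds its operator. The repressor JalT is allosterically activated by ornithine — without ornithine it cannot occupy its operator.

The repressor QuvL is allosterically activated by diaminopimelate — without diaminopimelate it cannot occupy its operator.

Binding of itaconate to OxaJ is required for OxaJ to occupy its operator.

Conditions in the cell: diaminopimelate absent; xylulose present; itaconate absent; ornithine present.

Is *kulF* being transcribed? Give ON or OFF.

Xylulose is present, so JalX is active.
Ornithine is present, so JalT is active.
With repressor JalT bound, *bexR* is not transcribed.
So BexR is not produced.
With no repressor bound, *yilK* is transcribed.
So YilK is produced and active.
Itaconate is absent, so OxaJ is inactive.
No repressor is bound and YilK is active, so *wexL* is transcribed.
So WexL is produced and active.
Diaminopimelate is absent, so QuvL is inactive.
No repressor is bound and JalX and WexL are active, so *kulF* is transcribed.

ON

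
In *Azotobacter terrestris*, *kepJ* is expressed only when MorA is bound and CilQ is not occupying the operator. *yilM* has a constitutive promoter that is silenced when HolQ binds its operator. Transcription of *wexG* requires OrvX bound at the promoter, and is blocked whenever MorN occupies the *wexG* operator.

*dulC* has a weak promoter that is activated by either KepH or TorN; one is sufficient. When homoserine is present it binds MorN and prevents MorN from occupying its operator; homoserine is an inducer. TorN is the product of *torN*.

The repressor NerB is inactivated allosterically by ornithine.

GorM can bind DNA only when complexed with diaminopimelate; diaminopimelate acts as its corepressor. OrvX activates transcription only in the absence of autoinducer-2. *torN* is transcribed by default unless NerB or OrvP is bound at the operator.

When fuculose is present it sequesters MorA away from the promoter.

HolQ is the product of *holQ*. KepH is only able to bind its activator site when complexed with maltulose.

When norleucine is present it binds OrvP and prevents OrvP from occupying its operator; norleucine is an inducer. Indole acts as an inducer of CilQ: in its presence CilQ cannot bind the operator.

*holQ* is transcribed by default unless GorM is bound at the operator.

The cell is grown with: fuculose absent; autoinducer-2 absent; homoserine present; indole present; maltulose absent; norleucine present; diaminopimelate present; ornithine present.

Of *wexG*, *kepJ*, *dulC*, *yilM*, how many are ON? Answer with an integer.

4

Autoinducer-2 is absent, so OrvX is active.
Homoserine is present, so MorN is inactive.
No repressor is bound and OrvX is active, so *wexG* is transcribed.
→ *wexG* is ON.
Fuculose is absent, so MorA is active.
Indole is present, so CilQ is inactive.
No repressor is bound and MorA is active, so *kepJ* is transcribed.
→ *kepJ* is ON.
Maltulose is absent, so KepH is inactive.
Ornithine is present, so NerB is inactive.
Norleucine is present, so OrvP is inactive.
With no repressor bound, *torN* is transcribed.
So TorN is produced and active.
Activator TorN is present, so *dulC* is transcribed.
→ *dulC* is ON.
Diaminopimelate is present, so GorM is active.
With repressor GorM bound, *holQ* is not transcribed.
So HolQ is not produced.
With no repressor bound, *yilM* is transcribed.
→ *yilM* is ON.
4 of the 4 genes are transcribed.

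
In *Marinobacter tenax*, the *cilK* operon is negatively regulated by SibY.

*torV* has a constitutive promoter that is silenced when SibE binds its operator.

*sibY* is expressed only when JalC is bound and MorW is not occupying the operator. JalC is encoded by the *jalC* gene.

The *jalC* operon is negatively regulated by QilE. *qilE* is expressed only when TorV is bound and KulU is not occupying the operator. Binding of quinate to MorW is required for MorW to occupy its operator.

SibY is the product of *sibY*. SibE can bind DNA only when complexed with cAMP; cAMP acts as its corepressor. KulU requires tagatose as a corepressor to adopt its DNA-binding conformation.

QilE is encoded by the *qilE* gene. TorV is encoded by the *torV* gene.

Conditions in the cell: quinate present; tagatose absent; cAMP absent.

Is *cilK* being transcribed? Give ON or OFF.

ON

cAMP is absent, so SibE is inactive.
With no repressor bound, *torV* is transcribed.
So TorV is produced and active.
Tagatose is absent, so KulU is inactive.
No repressor is bound and TorV is active, so *qilE* is transcribed.
So QilE is produced and active.
With repressor QilE bound, *jalC* is not transcribed.
So JalC is not produced.
Quinate is present, so MorW is active.
With repressor MorW bound, *sibY* is not transcribed.
So SibY is not produced.
With no repressor bound, *cilK* is transcribed.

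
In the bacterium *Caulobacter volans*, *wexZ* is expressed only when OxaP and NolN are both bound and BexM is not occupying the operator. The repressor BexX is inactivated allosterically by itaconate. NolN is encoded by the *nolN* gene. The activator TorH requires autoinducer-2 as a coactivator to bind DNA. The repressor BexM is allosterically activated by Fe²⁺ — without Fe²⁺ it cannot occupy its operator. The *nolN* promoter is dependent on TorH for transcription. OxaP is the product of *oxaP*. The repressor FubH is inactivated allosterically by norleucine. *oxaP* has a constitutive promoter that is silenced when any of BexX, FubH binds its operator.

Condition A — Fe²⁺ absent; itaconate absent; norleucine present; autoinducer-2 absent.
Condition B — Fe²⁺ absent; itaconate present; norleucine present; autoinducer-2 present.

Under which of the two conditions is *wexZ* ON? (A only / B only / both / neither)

Condition A:
Fe²⁺ is absent, so BexM is inactive.
Itaconate is absent, so BexX is active.
Norleucine is present, so FubH is inactive.
With repressor BexX bound, *oxaP* is not transcribed.
So OxaP is not produced.
Autoinducer-2 is absent, so TorH is inactive.
Required activator TorH is absent, so *nolN* is not transcribed.
So NolN is not produced.
Required activator OxaP is absent, so *wexZ* is not transcribed.
→ *wexZ* is OFF in A.
Condition B:
Fe²⁺ is absent, so BexM is inactive.
Itaconate is present, so BexX is inactive.
Norleucine is present, so FubH is inactive.
With no repressor bound, *oxaP* is transcribed.
So OxaP is produced and active.
Autoinducer-2 is present, so TorH is active.
No repressor is bound and TorH is active, so *nolN* is transcribed.
So NolN is produced and active.
No repressor is bound and OxaP and NolN are active, so *wexZ* is transcribed.
→ *wexZ* is ON in B.

B only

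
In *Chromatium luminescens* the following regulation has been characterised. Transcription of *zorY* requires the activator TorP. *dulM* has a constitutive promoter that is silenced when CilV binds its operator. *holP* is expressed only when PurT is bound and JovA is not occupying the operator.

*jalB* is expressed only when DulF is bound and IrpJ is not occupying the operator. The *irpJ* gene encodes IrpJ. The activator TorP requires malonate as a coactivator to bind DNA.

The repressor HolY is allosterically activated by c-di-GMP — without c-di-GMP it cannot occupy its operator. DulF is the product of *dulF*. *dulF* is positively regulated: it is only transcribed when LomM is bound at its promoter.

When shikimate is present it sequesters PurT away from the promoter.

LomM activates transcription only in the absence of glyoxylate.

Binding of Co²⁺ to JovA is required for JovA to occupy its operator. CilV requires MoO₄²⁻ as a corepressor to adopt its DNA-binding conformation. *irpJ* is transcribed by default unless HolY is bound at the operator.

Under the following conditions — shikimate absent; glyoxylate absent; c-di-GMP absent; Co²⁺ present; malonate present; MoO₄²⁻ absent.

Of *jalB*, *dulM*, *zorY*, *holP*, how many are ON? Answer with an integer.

2

Glyoxylate is absent, so LomM is active.
No repressor is bound and LomM is active, so *dulF* is transcribed.
So DulF is produced and active.
c-di-GMP is absent, so HolY is inactive.
With no repressor bound, *irpJ* is transcribed.
So IrpJ is produced and active.
With repressor IrpJ bound, *jalB* is not transcribed.
→ *jalB* is OFF.
MoO₄²⁻ is absent, so CilV is inactive.
With no repressor bound, *dulM* is transcribed.
→ *dulM* is ON.
Malonate is present, so TorP is active.
No repressor is bound and TorP is active, so *zorY* is transcribed.
→ *zorY* is ON.
Co²⁺ is present, so JovA is active.
Shikimate is absent, so PurT is active.
With repressor JovA bound, *holP* is not transcribed.
→ *holP* is OFF.
2 of the 4 genes are transcribed.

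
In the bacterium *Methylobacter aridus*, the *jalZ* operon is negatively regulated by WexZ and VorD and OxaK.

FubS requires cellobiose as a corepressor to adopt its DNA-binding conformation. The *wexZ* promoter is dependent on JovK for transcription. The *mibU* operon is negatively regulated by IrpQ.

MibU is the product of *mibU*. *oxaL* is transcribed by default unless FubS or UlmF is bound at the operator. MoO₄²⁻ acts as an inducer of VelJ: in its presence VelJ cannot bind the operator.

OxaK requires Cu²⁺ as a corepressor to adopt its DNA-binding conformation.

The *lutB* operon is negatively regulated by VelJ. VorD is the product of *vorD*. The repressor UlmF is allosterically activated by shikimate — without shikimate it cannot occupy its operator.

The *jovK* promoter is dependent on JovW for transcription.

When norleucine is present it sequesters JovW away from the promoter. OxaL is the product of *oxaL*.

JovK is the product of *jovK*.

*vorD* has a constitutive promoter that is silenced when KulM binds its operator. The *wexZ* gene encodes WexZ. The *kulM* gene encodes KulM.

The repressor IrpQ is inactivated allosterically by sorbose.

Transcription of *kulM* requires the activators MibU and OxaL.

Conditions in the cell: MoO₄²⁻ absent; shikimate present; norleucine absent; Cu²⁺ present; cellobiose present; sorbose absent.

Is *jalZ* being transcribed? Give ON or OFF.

OFF

Norleucine is absent, so JovW is active.
No repressor is bound and JovW is active, so *jovK* is transcribed.
So JovK is produced and active.
No repressor is bound and JovK is active, so *wexZ* is transcribed.
So WexZ is produced and active.
Sorbose is absent, so IrpQ is active.
With repressor IrpQ bound, *mibU* is not transcribed.
So MibU is not produced.
Cellobiose is present, so FubS is active.
Shikimate is present, so UlmF is active.
With repressor FubS bound, *oxaL* is not transcribed.
So OxaL is not produced.
Required activator MibU is absent, so *kulM* is not transcribed.
So KulM is not produced.
With no repressor bound, *vorD* is transcribed.
So VorD is produced and active.
Cu²⁺ is present, so OxaK is active.
With repressor WexZ bound, *jalZ* is not transcribed.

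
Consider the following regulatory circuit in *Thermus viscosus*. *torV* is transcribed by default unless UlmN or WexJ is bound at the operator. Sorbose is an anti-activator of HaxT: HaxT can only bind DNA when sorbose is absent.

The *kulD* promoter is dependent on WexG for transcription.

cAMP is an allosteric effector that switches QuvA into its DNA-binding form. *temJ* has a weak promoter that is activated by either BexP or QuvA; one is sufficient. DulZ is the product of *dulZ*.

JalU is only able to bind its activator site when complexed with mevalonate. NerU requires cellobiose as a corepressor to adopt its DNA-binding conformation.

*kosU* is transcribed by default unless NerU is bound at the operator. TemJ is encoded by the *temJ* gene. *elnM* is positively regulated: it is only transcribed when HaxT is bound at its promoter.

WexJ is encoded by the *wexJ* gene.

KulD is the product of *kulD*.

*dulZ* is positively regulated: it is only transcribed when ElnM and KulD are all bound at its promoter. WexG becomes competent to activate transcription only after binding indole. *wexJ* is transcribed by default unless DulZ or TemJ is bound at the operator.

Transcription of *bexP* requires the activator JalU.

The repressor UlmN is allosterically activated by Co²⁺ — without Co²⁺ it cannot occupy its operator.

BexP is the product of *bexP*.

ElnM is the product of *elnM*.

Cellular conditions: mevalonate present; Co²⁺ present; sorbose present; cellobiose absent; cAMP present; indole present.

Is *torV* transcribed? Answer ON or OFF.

OFF

Co²⁺ is present, so UlmN is active.
Sorbose is present, so HaxT is inactive.
Required activator HaxT is absent, so *elnM* is not transcribed.
So ElnM is not produced.
Indole is present, so WexG is active.
No repressor is bound and WexG is active, so *kulD* is transcribed.
So KulD is produced and active.
Required activator ElnM is absent, so *dulZ* is not transcribed.
So DulZ is not produced.
Mevalonate is present, so JalU is active.
No repressor is bound and JalU is active, so *bexP* is transcribed.
So BexP is produced and active.
cAMP is present, so QuvA is active.
Activator BexP is present, so *temJ* is transcribed.
So TemJ is produced and active.
With repressor TemJ bound, *wexJ* is not transcribed.
So WexJ is not produced.
With repressor UlmN bound, *torV* is not transcribed.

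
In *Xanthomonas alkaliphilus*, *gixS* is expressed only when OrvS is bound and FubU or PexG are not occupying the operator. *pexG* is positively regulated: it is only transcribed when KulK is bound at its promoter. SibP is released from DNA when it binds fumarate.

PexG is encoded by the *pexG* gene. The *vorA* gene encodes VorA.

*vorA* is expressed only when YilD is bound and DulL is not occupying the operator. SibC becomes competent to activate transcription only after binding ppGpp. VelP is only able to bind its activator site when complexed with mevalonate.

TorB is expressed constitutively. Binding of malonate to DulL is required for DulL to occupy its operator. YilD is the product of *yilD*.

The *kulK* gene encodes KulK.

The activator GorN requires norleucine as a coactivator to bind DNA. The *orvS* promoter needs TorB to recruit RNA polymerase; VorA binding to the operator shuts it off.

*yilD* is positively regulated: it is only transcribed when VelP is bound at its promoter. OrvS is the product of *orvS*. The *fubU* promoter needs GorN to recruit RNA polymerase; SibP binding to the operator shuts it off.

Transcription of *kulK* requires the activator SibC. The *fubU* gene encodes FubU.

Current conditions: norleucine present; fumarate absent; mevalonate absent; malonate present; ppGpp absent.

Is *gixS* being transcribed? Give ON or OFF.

ON

Fumarate is absent, so SibP is active.
Norleucine is present, so GorN is active.
With repressor SibP bound, *fubU* is not transcribed.
So FubU is not produced.
Mevalonate is absent, so VelP is inactive.
Required activator VelP is absent, so *yilD* is not transcribed.
So YilD is not produced.
Malonate is present, so DulL is active.
With repressor DulL bound, *vorA* is not transcribed.
So VorA is not produced.
TorB is produced constitutively and is active.
No repressor is bound and TorB is active, so *orvS* is transcribed.
So OrvS is produced and active.
ppGpp is absent, so SibC is inactive.
Required activator SibC is absent, so *kulK* is not transcribed.
So KulK is not produced.
Required activator KulK is absent, so *pexG* is not transcribed.
So PexG is not produced.
No repressor is bound and OrvS is active, so *gixS* is transcribed.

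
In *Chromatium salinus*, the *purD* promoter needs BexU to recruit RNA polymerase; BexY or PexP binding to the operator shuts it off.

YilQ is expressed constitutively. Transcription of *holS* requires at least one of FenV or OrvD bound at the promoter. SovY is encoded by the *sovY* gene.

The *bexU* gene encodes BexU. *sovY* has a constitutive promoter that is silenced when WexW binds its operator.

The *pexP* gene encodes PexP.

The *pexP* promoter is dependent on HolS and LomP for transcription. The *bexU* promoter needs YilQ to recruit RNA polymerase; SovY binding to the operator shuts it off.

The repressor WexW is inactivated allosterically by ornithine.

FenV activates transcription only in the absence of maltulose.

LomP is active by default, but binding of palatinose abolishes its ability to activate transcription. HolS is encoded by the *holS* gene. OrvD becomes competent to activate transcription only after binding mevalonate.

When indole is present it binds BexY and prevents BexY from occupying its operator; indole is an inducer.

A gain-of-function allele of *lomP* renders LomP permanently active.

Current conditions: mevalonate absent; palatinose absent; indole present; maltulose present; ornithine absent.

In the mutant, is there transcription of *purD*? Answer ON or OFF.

Indole is present, so BexY is inactive.
Maltulose is present, so FenV is inactive.
Mevalonate is absent, so OrvD is inactive.
No activator is available at the *holS* promoter, so *holS* is not transcribed.
So HolS is not produced.
LomP is constitutively active in this strain.
Required activator HolS is absent, so *pexP* is not transcribed.
So PexP is not produced.
YilQ is produced constitutively and is active.
Ornithine is absent, so WexW is active.
With repressor WexW bound, *sovY* is not transcribed.
So SovY is not produced.
No repressor is bound and YilQ is active, so *bexU* is transcribed.
So BexU is produced and active.
No repressor is bound and BexU is active, so *purD* is transcribed.

ON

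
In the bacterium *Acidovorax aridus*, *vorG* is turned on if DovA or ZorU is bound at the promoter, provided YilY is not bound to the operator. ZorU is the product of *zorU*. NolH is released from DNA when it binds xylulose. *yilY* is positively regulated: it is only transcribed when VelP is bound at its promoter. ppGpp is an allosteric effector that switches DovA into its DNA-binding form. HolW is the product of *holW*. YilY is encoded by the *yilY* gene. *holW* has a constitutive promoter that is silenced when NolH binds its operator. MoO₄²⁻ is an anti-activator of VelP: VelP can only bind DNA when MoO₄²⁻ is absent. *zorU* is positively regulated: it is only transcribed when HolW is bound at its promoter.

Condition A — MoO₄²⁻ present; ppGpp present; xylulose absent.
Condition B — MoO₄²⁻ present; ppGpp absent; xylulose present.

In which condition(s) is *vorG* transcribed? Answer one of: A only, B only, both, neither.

Condition A:
MoO₄²⁻ is present, so VelP is inactive.
Required activator VelP is absent, so *yilY* is not transcribed.
So YilY is not produced.
ppGpp is present, so DovA is active.
Xylulose is absent, so NolH is active.
With repressor NolH bound, *holW* is not transcribed.
So HolW is not produced.
Required activator HolW is absent, so *zorU* is not transcribed.
So ZorU is not produced.
Activator DovA is present, so *vorG* is transcribed.
→ *vorG* is ON in A.
Condition B:
MoO₄²⁻ is present, so VelP is inactive.
Required activator VelP is absent, so *yilY* is not transcribed.
So YilY is not produced.
ppGpp is absent, so DovA is inactive.
Xylulose is present, so NolH is inactive.
With no repressor bound, *holW* is transcribed.
So HolW is produced and active.
No repressor is bound and HolW is active, so *zorU* is transcribed.
So ZorU is produced and active.
Activator ZorU is present, so *vorG* is transcribed.
→ *vorG* is ON in B.

both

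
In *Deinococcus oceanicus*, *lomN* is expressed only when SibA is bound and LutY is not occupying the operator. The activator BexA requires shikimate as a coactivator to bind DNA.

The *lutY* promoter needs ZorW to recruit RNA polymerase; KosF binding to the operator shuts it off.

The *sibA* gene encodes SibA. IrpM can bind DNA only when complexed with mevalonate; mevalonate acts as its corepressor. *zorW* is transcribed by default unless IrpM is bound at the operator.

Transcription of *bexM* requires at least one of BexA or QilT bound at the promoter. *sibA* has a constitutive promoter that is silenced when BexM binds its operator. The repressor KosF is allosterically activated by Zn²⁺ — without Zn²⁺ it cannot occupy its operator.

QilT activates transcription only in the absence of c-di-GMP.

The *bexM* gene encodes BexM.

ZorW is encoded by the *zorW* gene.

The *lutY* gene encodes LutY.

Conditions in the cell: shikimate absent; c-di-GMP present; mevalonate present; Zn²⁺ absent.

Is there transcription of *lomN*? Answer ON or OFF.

ON

Shikimate is absent, so BexA is inactive.
c-di-GMP is present, so QilT is inactive.
No activator is available at the *bexM* promoter, so *bexM* is not transcribed.
So BexM is not produced.
With no repressor bound, *sibA* is transcribed.
So SibA is produced and active.
Mevalonate is present, so IrpM is active.
With repressor IrpM bound, *zorW* is not transcribed.
So ZorW is not produced.
Zn²⁺ is absent, so KosF is inactive.
Required activator ZorW is absent, so *lutY* is not transcribed.
So LutY is not produced.
No repressor is bound and SibA is active, so *lomN* is transcribed.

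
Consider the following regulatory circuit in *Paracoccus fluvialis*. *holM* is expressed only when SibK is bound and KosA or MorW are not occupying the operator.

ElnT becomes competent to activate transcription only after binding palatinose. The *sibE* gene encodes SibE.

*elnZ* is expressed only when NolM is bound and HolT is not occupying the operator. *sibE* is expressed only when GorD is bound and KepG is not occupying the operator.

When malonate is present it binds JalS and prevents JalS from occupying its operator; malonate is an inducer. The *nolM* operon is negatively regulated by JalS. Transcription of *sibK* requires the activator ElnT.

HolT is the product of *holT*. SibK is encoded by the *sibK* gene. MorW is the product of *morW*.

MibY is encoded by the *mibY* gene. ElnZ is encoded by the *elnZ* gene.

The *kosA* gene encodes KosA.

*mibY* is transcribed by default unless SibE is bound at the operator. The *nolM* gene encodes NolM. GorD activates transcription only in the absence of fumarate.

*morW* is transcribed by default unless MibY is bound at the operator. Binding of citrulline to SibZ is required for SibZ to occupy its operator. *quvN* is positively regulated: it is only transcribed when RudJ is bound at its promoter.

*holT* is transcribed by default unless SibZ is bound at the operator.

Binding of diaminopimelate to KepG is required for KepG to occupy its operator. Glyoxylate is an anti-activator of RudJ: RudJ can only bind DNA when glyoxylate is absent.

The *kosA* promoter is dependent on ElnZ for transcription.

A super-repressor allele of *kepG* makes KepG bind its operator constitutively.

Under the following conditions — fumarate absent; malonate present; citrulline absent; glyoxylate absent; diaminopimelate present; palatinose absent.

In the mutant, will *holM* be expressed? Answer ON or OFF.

Palatinose is absent, so ElnT is inactive.
Required activator ElnT is absent, so *sibK* is not transcribed.
So SibK is not produced.
Citrulline is absent, so SibZ is inactive.
With no repressor bound, *holT* is transcribed.
So HolT is produced and active.
Malonate is present, so JalS is inactive.
With no repressor bound, *nolM* is transcribed.
So NolM is produced and active.
With repressor HolT bound, *elnZ* is not transcribed.
So ElnZ is not produced.
Required activator ElnZ is absent, so *kosA* is not transcribed.
So KosA is not produced.
KepG is constitutively active in this strain.
Fumarate is absent, so GorD is active.
With repressor KepG bound, *sibE* is not transcribed.
So SibE is not produced.
With no repressor bound, *mibY* is transcribed.
So MibY is produced and active.
With repressor MibY bound, *morW* is not transcribed.
So MorW is not produced.
Required activator SibK is absent, so *holM* is not transcribed.

OFF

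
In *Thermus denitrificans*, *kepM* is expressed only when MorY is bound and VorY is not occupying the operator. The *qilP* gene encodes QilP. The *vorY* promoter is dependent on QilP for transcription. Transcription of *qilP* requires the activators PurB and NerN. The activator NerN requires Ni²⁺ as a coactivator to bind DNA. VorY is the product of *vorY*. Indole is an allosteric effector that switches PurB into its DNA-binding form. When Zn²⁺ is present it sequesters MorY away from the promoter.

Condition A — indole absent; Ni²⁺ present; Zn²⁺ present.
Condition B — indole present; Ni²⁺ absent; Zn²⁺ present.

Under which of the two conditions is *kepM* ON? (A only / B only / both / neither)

neither

Condition A:
Indole is absent, so PurB is inactive.
Ni²⁺ is present, so NerN is active.
Required activator PurB is absent, so *qilP* is not transcribed.
So QilP is not produced.
Required activator QilP is absent, so *vorY* is not transcribed.
So VorY is not produced.
Zn²⁺ is present, so MorY is inactive.
Required activator MorY is absent, so *kepM* is not transcribed.
→ *kepM* is OFF in A.
Condition B:
Indole is present, so PurB is active.
Ni²⁺ is absent, so NerN is inactive.
Required activator NerN is absent, so *qilP* is not transcribed.
So QilP is not produced.
Required activator QilP is absent, so *vorY* is not transcribed.
So VorY is not produced.
Zn²⁺ is present, so MorY is inactive.
Required activator MorY is absent, so *kepM* is not transcribed.
→ *kepM* is OFF in B.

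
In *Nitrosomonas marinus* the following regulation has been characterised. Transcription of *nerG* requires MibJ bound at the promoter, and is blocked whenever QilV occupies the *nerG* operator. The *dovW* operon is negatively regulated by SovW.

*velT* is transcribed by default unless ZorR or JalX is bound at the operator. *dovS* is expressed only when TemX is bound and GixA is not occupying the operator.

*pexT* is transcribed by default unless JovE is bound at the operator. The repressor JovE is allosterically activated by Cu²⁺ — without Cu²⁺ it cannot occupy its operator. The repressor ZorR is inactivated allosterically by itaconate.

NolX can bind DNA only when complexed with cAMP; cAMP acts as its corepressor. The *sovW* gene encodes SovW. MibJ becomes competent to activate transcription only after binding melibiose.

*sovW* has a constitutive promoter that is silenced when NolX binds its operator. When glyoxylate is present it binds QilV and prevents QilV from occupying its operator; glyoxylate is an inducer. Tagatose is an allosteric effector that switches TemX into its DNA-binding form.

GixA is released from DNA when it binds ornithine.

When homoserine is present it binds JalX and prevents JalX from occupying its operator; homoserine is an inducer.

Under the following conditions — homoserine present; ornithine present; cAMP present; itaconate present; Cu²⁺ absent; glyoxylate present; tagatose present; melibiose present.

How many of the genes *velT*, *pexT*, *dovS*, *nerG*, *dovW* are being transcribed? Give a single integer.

5

Itaconate is present, so ZorR is inactive.
Homoserine is present, so JalX is inactive.
With no repressor bound, *velT* is transcribed.
→ *velT* is ON.
Cu²⁺ is absent, so JovE is inactive.
With no repressor bound, *pexT* is transcribed.
→ *pexT* is ON.
Ornithine is present, so GixA is inactive.
Tagatose is present, so TemX is active.
No repressor is bound and TemX is active, so *dovS* is transcribed.
→ *dovS* is ON.
Melibiose is present, so MibJ is active.
Glyoxylate is present, so QilV is inactive.
No repressor is bound and MibJ is active, so *nerG* is transcribed.
→ *nerG* is ON.
cAMP is present, so NolX is active.
With repressor NolX bound, *sovW* is not transcribed.
So SovW is not produced.
With no repressor bound, *dovW* is transcribed.
→ *dovW* is ON.
5 of the 5 genes are transcribed.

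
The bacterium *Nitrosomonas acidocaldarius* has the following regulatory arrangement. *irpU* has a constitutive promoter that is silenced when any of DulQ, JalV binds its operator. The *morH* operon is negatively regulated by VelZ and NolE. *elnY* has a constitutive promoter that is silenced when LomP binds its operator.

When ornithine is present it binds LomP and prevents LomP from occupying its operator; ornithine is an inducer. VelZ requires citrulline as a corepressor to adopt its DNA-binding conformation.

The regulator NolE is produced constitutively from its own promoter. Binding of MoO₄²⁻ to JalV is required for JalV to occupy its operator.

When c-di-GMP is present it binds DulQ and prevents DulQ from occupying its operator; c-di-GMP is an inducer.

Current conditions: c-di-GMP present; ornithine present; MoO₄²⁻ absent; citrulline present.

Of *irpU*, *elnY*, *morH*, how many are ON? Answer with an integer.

2

c-di-GMP is present, so DulQ is inactive.
MoO₄²⁻ is absent, so JalV is inactive.
With no repressor bound, *irpU* is transcribed.
→ *irpU* is ON.
Ornithine is present, so LomP is inactive.
With no repressor bound, *elnY* is transcribed.
→ *elnY* is ON.
Citrulline is present, so VelZ is active.
NolE is produced constitutively and is active.
With repressor VelZ bound, *morH* is not transcribed.
→ *morH* is OFF.
2 of the 3 genes are transcribed.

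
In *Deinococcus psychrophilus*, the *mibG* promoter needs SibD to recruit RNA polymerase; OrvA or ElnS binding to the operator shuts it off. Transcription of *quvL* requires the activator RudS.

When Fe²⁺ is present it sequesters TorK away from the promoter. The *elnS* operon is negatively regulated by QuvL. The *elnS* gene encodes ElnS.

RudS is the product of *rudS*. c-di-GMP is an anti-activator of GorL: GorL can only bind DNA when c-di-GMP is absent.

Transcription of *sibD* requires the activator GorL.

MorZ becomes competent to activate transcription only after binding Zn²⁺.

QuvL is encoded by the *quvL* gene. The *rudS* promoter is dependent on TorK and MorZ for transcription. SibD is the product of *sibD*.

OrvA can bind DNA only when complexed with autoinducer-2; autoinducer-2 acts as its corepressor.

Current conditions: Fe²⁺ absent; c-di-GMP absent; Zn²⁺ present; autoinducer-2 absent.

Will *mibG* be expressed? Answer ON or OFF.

ON

c-di-GMP is absent, so GorL is active.
No repressor is bound and GorL is active, so *sibD* is transcribed.
So SibD is produced and active.
Autoinducer-2 is absent, so OrvA is inactive.
Fe²⁺ is absent, so TorK is active.
Zn²⁺ is present, so MorZ is active.
No repressor is bound and TorK and MorZ are active, so *rudS* is transcribed.
So RudS is produced and active.
No repressor is bound and RudS is active, so *quvL* is transcribed.
So QuvL is produced and active.
With repressor QuvL bound, *elnS* is not transcribed.
So ElnS is not produced.
No repressor is bound and SibD is active, so *mibG* is transcribed.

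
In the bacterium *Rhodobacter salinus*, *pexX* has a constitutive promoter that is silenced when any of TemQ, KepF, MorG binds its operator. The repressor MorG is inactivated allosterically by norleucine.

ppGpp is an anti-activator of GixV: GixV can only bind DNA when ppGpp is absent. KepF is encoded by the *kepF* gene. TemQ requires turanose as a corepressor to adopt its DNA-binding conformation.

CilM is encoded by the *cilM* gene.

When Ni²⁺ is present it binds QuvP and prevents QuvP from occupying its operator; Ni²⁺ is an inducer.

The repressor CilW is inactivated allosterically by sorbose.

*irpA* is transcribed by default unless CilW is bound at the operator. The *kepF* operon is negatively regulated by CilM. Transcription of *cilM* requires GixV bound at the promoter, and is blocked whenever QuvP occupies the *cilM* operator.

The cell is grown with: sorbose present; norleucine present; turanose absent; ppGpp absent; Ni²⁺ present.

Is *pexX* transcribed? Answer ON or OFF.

ON

Turanose is absent, so TemQ is inactive.
Ni²⁺ is present, so QuvP is inactive.
ppGpp is absent, so GixV is active.
No repressor is bound and GixV is active, so *cilM* is transcribed.
So CilM is produced and active.
With repressor CilM bound, *kepF* is not transcribed.
So KepF is not produced.
Norleucine is present, so MorG is inactive.
With no repressor bound, *pexX* is transcribed.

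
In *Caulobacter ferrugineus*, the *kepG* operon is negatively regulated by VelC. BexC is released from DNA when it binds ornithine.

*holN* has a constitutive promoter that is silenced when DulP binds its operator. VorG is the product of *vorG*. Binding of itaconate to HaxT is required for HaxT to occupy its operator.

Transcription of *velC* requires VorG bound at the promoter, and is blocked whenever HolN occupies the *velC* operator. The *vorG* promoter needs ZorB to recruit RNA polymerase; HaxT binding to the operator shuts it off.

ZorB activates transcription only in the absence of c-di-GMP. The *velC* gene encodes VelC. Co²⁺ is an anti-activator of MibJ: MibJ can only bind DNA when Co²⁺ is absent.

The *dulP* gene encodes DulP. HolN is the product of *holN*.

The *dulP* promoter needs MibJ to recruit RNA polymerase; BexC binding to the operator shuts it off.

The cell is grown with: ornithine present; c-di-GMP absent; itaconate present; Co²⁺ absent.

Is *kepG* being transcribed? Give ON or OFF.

Co²⁺ is absent, so MibJ is active.
Ornithine is present, so BexC is inactive.
No repressor is bound and MibJ is active, so *dulP* is transcribed.
So DulP is produced and active.
With repressor DulP bound, *holN* is not transcribed.
So HolN is not produced.
c-di-GMP is absent, so ZorB is active.
Itaconate is present, so HaxT is active.
With repressor HaxT bound, *vorG* is not transcribed.
So VorG is not produced.
Required activator VorG is absent, so *velC* is not transcribed.
So VelC is not produced.
With no repressor bound, *kepG* is transcribed.

ON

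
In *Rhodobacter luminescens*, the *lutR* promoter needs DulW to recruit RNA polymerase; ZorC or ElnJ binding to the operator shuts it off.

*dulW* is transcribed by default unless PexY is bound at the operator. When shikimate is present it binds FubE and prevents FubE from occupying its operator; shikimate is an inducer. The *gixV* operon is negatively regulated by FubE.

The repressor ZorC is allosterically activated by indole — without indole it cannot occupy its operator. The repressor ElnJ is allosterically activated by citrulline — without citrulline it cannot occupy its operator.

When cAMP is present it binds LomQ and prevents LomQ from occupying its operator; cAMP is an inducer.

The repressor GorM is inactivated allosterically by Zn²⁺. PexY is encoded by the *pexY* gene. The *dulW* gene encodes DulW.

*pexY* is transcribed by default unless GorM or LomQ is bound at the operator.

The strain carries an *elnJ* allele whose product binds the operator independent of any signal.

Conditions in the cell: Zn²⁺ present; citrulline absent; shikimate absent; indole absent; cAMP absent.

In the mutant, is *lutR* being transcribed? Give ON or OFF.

Indole is absent, so ZorC is inactive.
Zn²⁺ is present, so GorM is inactive.
cAMP is absent, so LomQ is active.
With repressor LomQ bound, *pexY* is not transcribed.
So PexY is not produced.
With no repressor bound, *dulW* is transcribed.
So DulW is produced and active.
ElnJ is constitutively active in this strain.
With repressor ElnJ bound, *lutR* is not transcribed.

OFF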